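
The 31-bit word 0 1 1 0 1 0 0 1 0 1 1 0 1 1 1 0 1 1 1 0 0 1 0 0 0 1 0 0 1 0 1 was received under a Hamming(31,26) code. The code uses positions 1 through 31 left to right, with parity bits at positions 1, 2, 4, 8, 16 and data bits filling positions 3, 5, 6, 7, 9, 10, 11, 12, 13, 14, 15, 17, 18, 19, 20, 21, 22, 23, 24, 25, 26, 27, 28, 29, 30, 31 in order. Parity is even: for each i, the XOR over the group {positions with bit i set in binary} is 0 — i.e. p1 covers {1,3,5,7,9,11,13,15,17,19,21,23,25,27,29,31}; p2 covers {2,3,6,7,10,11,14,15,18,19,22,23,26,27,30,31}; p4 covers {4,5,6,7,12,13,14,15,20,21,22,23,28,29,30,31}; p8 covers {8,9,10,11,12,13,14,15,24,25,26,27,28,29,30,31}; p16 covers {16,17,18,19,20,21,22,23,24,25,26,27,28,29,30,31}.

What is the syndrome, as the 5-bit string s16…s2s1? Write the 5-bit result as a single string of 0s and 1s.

s1 (pos 1,3,5,7,9,11,13,15,17,19,21,23,25,27,29,31): 0⊕1⊕1⊕0⊕0⊕1⊕1⊕1⊕1⊕1⊕0⊕0⊕0⊕0⊕1⊕1 = 1
s2 (pos 2,3,6,7,10,11,14,15,18,19,22,23,26,27,30,31): 1⊕1⊕0⊕0⊕1⊕1⊕1⊕1⊕1⊕1⊕1⊕0⊕1⊕0⊕0⊕1 = 1
s4 (pos 4,5,6,7,12,13,14,15,20,21,22,23,28,29,30,31): 0⊕1⊕0⊕0⊕0⊕1⊕1⊕1⊕0⊕0⊕1⊕0⊕0⊕1⊕0⊕1 = 1
s8 (pos 8,9,10,11,12,13,14,15,24,25,26,27,28,29,30,31): 1⊕0⊕1⊕1⊕0⊕1⊕1⊕1⊕0⊕0⊕1⊕0⊕0⊕1⊕0⊕1 = 1
s16 (pos 16,17,18,19,20,21,22,23,24,25,26,27,28,29,30,31): 0⊕1⊕1⊕1⊕0⊕0⊕1⊕0⊕0⊕0⊕1⊕0⊕0⊕1⊕0⊕1 = 1
Syndrome s16…s1 = 11111 → error at position 31.

11111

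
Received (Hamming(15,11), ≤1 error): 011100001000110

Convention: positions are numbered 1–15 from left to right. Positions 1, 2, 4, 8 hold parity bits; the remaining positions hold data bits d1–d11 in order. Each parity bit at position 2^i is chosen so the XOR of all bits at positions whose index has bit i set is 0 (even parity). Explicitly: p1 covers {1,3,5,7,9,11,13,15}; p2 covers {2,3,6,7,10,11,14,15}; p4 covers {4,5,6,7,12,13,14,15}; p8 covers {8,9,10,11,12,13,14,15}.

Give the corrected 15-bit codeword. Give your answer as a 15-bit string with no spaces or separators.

011100001000111

s1 (pos 1,3,5,7,9,11,13,15): 0⊕1⊕0⊕0⊕1⊕0⊕1⊕0 = 1
s2 (pos 2,3,6,7,10,11,14,15): 1⊕1⊕0⊕0⊕0⊕0⊕1⊕0 = 1
s4 (pos 4,5,6,7,12,13,14,15): 1⊕0⊕0⊕0⊕0⊕1⊕1⊕0 = 1
s8 (pos 8,9,10,11,12,13,14,15): 0⊕1⊕0⊕0⊕0⊕1⊕1⊕0 = 1
Syndrome s8…s1 = 1111 → error at position 15.
Flip position 15: 011100001000110 → 011100001000111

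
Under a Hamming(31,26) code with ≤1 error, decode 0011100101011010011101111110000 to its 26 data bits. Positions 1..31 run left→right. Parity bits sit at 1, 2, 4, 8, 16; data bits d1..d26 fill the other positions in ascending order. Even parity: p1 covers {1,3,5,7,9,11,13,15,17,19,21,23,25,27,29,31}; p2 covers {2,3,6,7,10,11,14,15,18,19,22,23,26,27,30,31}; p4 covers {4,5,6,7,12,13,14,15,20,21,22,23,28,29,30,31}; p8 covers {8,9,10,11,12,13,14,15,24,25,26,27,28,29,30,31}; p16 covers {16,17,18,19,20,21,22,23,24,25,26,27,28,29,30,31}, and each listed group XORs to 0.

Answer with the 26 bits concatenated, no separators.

11000101101011101111010000

s1 (pos 1,3,5,7,9,11,13,15,17,19,21,23,25,27,29,31): 0⊕1⊕1⊕0⊕0⊕0⊕1⊕1⊕0⊕1⊕0⊕1⊕1⊕1⊕0⊕0 = 0
s2 (pos 2,3,6,7,10,11,14,15,18,19,22,23,26,27,30,31): 0⊕1⊕0⊕0⊕1⊕0⊕0⊕1⊕1⊕1⊕1⊕1⊕1⊕1⊕0⊕0 = 1
s4 (pos 4,5,6,7,12,13,14,15,20,21,22,23,28,29,30,31): 1⊕1⊕0⊕0⊕1⊕1⊕0⊕1⊕1⊕0⊕1⊕1⊕0⊕0⊕0⊕0 = 0
s8 (pos 8,9,10,11,12,13,14,15,24,25,26,27,28,29,30,31): 1⊕0⊕1⊕0⊕1⊕1⊕0⊕1⊕1⊕1⊕1⊕1⊕0⊕0⊕0⊕0 = 1
s16 (pos 16,17,18,19,20,21,22,23,24,25,26,27,28,29,30,31): 0⊕0⊕1⊕1⊕1⊕0⊕1⊕1⊕1⊕1⊕1⊕1⊕0⊕0⊕0⊕0 = 1
Syndrome s16…s1 = 11010 → error at position 26.
Flip position 26: 0011100101011010011101111110000 → 0011100101011010011101111010000
Read data bits from positions 3,5,6,7,9,10,11,12,13,14,15,17,18,19,20,21,22,23,24,25,26,27,28,29,30,31: 11000101101011101111010000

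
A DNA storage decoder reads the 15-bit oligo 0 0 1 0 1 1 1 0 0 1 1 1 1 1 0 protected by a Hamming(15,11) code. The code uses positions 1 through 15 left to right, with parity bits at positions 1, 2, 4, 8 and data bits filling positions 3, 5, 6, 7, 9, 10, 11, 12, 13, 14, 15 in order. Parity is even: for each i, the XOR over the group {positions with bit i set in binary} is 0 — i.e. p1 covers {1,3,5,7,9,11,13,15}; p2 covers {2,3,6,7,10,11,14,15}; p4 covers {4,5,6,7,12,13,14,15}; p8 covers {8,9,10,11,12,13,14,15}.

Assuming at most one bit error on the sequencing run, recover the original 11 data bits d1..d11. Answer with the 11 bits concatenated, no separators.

s1 (pos 1,3,5,7,9,11,13,15): 0⊕1⊕1⊕1⊕0⊕1⊕1⊕0 = 1
s2 (pos 2,3,6,7,10,11,14,15): 0⊕1⊕1⊕1⊕1⊕1⊕1⊕0 = 0
s4 (pos 4,5,6,7,12,13,14,15): 0⊕1⊕1⊕1⊕1⊕1⊕1⊕0 = 0
s8 (pos 8,9,10,11,12,13,14,15): 0⊕0⊕1⊕1⊕1⊕1⊕1⊕0 = 1
Syndrome s8…s1 = 1001 → error at position 9.
Flip position 9: 001011100111110 → 001011101111110
Read data bits from positions 3,5,6,7,9,10,11,12,13,14,15: 11111111110

11111111110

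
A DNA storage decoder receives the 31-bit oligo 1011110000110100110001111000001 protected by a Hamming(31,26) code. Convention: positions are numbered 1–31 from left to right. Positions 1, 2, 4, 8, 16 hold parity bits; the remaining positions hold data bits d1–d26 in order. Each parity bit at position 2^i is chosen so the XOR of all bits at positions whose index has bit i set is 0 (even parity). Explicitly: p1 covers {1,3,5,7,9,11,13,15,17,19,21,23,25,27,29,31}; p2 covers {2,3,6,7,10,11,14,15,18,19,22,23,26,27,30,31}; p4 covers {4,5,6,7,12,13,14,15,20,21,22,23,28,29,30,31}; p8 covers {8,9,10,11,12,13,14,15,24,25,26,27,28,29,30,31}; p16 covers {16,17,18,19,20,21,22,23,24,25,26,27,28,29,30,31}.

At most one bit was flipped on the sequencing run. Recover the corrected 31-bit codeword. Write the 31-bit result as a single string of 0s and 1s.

s1 (pos 1,3,5,7,9,11,13,15,17,19,21,23,25,27,29,31): 1⊕1⊕1⊕0⊕0⊕1⊕0⊕0⊕1⊕0⊕0⊕1⊕1⊕0⊕0⊕1 = 0
s2 (pos 2,3,6,7,10,11,14,15,18,19,22,23,26,27,30,31): 0⊕1⊕1⊕0⊕0⊕1⊕1⊕0⊕1⊕0⊕1⊕1⊕0⊕0⊕0⊕1 = 0
s4 (pos 4,5,6,7,12,13,14,15,20,21,22,23,28,29,30,31): 1⊕1⊕1⊕0⊕1⊕0⊕1⊕0⊕0⊕0⊕1⊕1⊕0⊕0⊕0⊕1 = 0
s8 (pos 8,9,10,11,12,13,14,15,24,25,26,27,28,29,30,31): 0⊕0⊕0⊕1⊕1⊕0⊕1⊕0⊕1⊕1⊕0⊕0⊕0⊕0⊕0⊕1 = 0
s16 (pos 16,17,18,19,20,21,22,23,24,25,26,27,28,29,30,31): 0⊕1⊕1⊕0⊕0⊕0⊕1⊕1⊕1⊕1⊕0⊕0⊕0⊕0⊕0⊕1 = 1
Syndrome s16…s1 = 10000 → error at position 16.
Flip position 16: 1011110000110100110001111000001 → 1011110000110101110001111000001

1011110000110101110001111000001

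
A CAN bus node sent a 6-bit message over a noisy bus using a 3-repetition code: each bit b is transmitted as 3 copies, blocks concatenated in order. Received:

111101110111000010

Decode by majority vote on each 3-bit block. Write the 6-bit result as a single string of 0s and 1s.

Block 1 (111): 3 ones → 1
Block 2 (101): 2 ones → 1
Block 3 (110): 2 ones → 1
Block 4 (111): 3 ones → 1
Block 5 (000): 0 ones → 0
Block 6 (010): 1 one → 0

111100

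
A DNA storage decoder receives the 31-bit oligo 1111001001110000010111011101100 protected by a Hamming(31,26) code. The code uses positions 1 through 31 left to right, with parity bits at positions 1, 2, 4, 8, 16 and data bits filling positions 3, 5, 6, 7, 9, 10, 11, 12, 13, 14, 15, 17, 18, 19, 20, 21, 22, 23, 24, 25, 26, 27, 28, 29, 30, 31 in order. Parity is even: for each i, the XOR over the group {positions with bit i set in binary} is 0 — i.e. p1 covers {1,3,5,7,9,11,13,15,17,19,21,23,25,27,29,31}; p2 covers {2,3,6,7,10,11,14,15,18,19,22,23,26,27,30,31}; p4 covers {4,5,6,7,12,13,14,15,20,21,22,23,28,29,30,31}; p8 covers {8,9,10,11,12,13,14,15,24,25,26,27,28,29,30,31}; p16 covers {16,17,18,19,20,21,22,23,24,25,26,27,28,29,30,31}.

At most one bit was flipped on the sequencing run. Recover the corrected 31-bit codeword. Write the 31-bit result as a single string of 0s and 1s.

1111001001110000110111011101100

s1 (pos 1,3,5,7,9,11,13,15,17,19,21,23,25,27,29,31): 1⊕1⊕0⊕1⊕0⊕1⊕0⊕0⊕0⊕0⊕1⊕0⊕1⊕0⊕1⊕0 = 1
s2 (pos 2,3,6,7,10,11,14,15,18,19,22,23,26,27,30,31): 1⊕1⊕0⊕1⊕1⊕1⊕0⊕0⊕1⊕0⊕1⊕0⊕1⊕0⊕0⊕0 = 0
s4 (pos 4,5,6,7,12,13,14,15,20,21,22,23,28,29,30,31): 1⊕0⊕0⊕1⊕1⊕0⊕0⊕0⊕1⊕1⊕1⊕0⊕1⊕1⊕0⊕0 = 0
s8 (pos 8,9,10,11,12,13,14,15,24,25,26,27,28,29,30,31): 0⊕0⊕1⊕1⊕1⊕0⊕0⊕0⊕1⊕1⊕1⊕0⊕1⊕1⊕0⊕0 = 0
s16 (pos 16,17,18,19,20,21,22,23,24,25,26,27,28,29,30,31): 0⊕0⊕1⊕0⊕1⊕1⊕1⊕0⊕1⊕1⊕1⊕0⊕1⊕1⊕0⊕0 = 1
Syndrome s16…s1 = 10001 → error at position 17.
Flip position 17: 1111001001110000010111011101100 → 1111001001110000110111011101100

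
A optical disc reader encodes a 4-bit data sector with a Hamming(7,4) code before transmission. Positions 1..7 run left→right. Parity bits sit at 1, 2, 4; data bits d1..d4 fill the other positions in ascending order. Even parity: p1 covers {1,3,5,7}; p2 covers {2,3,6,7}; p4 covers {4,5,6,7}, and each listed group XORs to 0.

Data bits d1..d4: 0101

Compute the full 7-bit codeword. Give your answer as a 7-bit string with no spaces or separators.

0100101

Place data at non-parity positions: p1 p2 0 p4 1 0 1
p1 (pos 1,3,5,7): XOR of data positions = 0⊕1⊕1 = 0
p2 (pos 2,3,6,7): XOR of data positions = 0⊕0⊕1 = 1
p4 (pos 4,5,6,7): XOR of data positions = 1⊕0⊕1 = 0
Codeword: 0100101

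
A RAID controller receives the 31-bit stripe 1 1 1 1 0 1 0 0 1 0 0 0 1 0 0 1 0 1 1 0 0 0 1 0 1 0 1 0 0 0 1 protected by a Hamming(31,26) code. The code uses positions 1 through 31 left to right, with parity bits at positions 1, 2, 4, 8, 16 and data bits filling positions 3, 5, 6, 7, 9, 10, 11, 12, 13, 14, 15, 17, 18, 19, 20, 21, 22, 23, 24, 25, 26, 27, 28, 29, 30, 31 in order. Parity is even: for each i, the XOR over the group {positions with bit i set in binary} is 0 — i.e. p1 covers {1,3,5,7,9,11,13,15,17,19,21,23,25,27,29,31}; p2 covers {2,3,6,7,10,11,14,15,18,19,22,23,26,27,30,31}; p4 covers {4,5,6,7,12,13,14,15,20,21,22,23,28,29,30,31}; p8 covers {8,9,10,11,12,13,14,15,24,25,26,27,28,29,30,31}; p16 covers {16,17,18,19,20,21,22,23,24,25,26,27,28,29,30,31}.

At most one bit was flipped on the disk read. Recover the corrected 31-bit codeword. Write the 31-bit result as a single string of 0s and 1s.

1111010010001001011000101010101

s1 (pos 1,3,5,7,9,11,13,15,17,19,21,23,25,27,29,31): 1⊕1⊕0⊕0⊕1⊕0⊕1⊕0⊕0⊕1⊕0⊕1⊕1⊕1⊕0⊕1 = 1
s2 (pos 2,3,6,7,10,11,14,15,18,19,22,23,26,27,30,31): 1⊕1⊕1⊕0⊕0⊕0⊕0⊕0⊕1⊕1⊕0⊕1⊕0⊕1⊕0⊕1 = 0
s4 (pos 4,5,6,7,12,13,14,15,20,21,22,23,28,29,30,31): 1⊕0⊕1⊕0⊕0⊕1⊕0⊕0⊕0⊕0⊕0⊕1⊕0⊕0⊕0⊕1 = 1
s8 (pos 8,9,10,11,12,13,14,15,24,25,26,27,28,29,30,31): 0⊕1⊕0⊕0⊕0⊕1⊕0⊕0⊕0⊕1⊕0⊕1⊕0⊕0⊕0⊕1 = 1
s16 (pos 16,17,18,19,20,21,22,23,24,25,26,27,28,29,30,31): 1⊕0⊕1⊕1⊕0⊕0⊕0⊕1⊕0⊕1⊕0⊕1⊕0⊕0⊕0⊕1 = 1
Syndrome s16…s1 = 11101 → error at position 29.
Flip position 29: 1111010010001001011000101010001 → 1111010010001001011000101010101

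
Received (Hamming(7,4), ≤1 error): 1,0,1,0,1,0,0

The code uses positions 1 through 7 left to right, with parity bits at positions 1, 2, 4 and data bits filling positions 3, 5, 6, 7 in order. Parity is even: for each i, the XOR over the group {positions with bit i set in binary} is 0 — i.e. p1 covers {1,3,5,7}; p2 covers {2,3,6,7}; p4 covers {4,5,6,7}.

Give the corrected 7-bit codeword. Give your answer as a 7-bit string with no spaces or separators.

1010101

s1 (pos 1,3,5,7): 1⊕1⊕1⊕0 = 1
s2 (pos 2,3,6,7): 0⊕1⊕0⊕0 = 1
s4 (pos 4,5,6,7): 0⊕1⊕0⊕0 = 1
Syndrome s4…s1 = 111 → error at position 7.
Flip position 7: 1010100 → 1010101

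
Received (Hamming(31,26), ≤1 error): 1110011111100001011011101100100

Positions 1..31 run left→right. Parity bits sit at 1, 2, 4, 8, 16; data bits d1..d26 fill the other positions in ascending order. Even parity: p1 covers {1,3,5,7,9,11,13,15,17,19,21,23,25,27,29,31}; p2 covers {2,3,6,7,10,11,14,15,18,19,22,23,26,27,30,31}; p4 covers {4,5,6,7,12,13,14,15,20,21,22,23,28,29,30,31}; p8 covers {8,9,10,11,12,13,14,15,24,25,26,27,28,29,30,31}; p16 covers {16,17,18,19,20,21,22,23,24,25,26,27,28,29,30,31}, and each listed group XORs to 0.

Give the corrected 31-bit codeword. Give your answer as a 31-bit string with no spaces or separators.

1110011111100001011011101000100

s1 (pos 1,3,5,7,9,11,13,15,17,19,21,23,25,27,29,31): 1⊕1⊕0⊕1⊕1⊕1⊕0⊕0⊕0⊕1⊕1⊕1⊕1⊕0⊕1⊕0 = 0
s2 (pos 2,3,6,7,10,11,14,15,18,19,22,23,26,27,30,31): 1⊕1⊕1⊕1⊕1⊕1⊕0⊕0⊕1⊕1⊕1⊕1⊕1⊕0⊕0⊕0 = 1
s4 (pos 4,5,6,7,12,13,14,15,20,21,22,23,28,29,30,31): 0⊕0⊕1⊕1⊕0⊕0⊕0⊕0⊕0⊕1⊕1⊕1⊕0⊕1⊕0⊕0 = 0
s8 (pos 8,9,10,11,12,13,14,15,24,25,26,27,28,29,30,31): 1⊕1⊕1⊕1⊕0⊕0⊕0⊕0⊕0⊕1⊕1⊕0⊕0⊕1⊕0⊕0 = 1
s16 (pos 16,17,18,19,20,21,22,23,24,25,26,27,28,29,30,31): 1⊕0⊕1⊕1⊕0⊕1⊕1⊕1⊕0⊕1⊕1⊕0⊕0⊕1⊕0⊕0 = 1
Syndrome s16…s1 = 11010 → error at position 26.
Flip position 26: 1110011111100001011011101100100 → 1110011111100001011011101000100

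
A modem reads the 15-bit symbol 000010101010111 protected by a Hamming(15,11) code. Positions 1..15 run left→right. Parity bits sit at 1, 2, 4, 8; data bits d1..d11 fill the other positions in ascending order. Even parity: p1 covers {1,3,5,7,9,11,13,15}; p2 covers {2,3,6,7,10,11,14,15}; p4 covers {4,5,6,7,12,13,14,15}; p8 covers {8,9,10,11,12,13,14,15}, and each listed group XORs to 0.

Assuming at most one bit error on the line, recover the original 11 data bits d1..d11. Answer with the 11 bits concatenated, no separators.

01011011111

s1 (pos 1,3,5,7,9,11,13,15): 0⊕0⊕1⊕1⊕1⊕1⊕1⊕1 = 0
s2 (pos 2,3,6,7,10,11,14,15): 0⊕0⊕0⊕1⊕0⊕1⊕1⊕1 = 0
s4 (pos 4,5,6,7,12,13,14,15): 0⊕1⊕0⊕1⊕0⊕1⊕1⊕1 = 1
s8 (pos 8,9,10,11,12,13,14,15): 0⊕1⊕0⊕1⊕0⊕1⊕1⊕1 = 1
Syndrome s8…s1 = 1100 → error at position 12.
Flip position 12: 000010101010111 → 000010101011111
Read data bits from positions 3,5,6,7,9,10,11,12,13,14,15: 01011011111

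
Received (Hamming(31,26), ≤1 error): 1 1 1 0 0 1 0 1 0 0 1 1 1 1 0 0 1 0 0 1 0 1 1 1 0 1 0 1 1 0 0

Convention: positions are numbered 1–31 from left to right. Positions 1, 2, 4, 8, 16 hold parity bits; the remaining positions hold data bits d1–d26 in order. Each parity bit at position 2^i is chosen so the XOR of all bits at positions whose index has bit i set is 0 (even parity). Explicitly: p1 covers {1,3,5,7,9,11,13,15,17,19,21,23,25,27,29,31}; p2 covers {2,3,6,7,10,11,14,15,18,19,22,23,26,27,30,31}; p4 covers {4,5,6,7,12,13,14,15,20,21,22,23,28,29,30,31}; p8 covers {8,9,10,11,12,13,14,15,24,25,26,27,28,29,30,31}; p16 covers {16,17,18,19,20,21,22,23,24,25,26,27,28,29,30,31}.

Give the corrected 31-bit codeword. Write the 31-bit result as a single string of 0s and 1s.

1110010100110100100101110101100

s1 (pos 1,3,5,7,9,11,13,15,17,19,21,23,25,27,29,31): 1⊕1⊕0⊕0⊕0⊕1⊕1⊕0⊕1⊕0⊕0⊕1⊕0⊕0⊕1⊕0 = 1
s2 (pos 2,3,6,7,10,11,14,15,18,19,22,23,26,27,30,31): 1⊕1⊕1⊕0⊕0⊕1⊕1⊕0⊕0⊕0⊕1⊕1⊕1⊕0⊕0⊕0 = 0
s4 (pos 4,5,6,7,12,13,14,15,20,21,22,23,28,29,30,31): 0⊕0⊕1⊕0⊕1⊕1⊕1⊕0⊕1⊕0⊕1⊕1⊕1⊕1⊕0⊕0 = 1
s8 (pos 8,9,10,11,12,13,14,15,24,25,26,27,28,29,30,31): 1⊕0⊕0⊕1⊕1⊕1⊕1⊕0⊕1⊕0⊕1⊕0⊕1⊕1⊕0⊕0 = 1
s16 (pos 16,17,18,19,20,21,22,23,24,25,26,27,28,29,30,31): 0⊕1⊕0⊕0⊕1⊕0⊕1⊕1⊕1⊕0⊕1⊕0⊕1⊕1⊕0⊕0 = 0
Syndrome s16…s1 = 01101 → error at position 13.
Flip position 13: 1110010100111100100101110101100 → 1110010100110100100101110101100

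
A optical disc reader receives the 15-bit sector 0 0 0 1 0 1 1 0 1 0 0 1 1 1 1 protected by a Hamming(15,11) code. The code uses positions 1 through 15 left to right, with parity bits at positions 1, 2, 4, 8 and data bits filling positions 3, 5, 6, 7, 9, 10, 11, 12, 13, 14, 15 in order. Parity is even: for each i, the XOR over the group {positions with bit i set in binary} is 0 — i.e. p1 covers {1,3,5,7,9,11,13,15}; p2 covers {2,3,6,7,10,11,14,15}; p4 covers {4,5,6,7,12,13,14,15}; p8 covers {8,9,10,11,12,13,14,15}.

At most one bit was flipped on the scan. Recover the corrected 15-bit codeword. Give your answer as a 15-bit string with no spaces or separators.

s1 (pos 1,3,5,7,9,11,13,15): 0⊕0⊕0⊕1⊕1⊕0⊕1⊕1 = 0
s2 (pos 2,3,6,7,10,11,14,15): 0⊕0⊕1⊕1⊕0⊕0⊕1⊕1 = 0
s4 (pos 4,5,6,7,12,13,14,15): 1⊕0⊕1⊕1⊕1⊕1⊕1⊕1 = 1
s8 (pos 8,9,10,11,12,13,14,15): 0⊕1⊕0⊕0⊕1⊕1⊕1⊕1 = 1
Syndrome s8…s1 = 1100 → error at position 12.
Flip position 12: 000101101001111 → 000101101000111

000101101000111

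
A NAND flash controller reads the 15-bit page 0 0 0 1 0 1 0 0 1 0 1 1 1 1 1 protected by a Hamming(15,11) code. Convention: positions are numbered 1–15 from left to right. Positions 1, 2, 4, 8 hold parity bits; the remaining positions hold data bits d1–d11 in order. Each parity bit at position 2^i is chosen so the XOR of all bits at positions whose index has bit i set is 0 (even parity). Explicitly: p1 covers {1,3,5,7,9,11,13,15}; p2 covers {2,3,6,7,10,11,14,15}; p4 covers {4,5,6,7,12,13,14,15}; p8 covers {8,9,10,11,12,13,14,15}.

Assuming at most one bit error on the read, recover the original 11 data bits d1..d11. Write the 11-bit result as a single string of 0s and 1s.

s1 (pos 1,3,5,7,9,11,13,15): 0⊕0⊕0⊕0⊕1⊕1⊕1⊕1 = 0
s2 (pos 2,3,6,7,10,11,14,15): 0⊕0⊕1⊕0⊕0⊕1⊕1⊕1 = 0
s4 (pos 4,5,6,7,12,13,14,15): 1⊕0⊕1⊕0⊕1⊕1⊕1⊕1 = 0
s8 (pos 8,9,10,11,12,13,14,15): 0⊕1⊕0⊕1⊕1⊕1⊕1⊕1 = 0
Syndrome s8…s1 = 0000 → no error.
Read data bits from positions 3,5,6,7,9,10,11,12,13,14,15: 00101011111

00101011111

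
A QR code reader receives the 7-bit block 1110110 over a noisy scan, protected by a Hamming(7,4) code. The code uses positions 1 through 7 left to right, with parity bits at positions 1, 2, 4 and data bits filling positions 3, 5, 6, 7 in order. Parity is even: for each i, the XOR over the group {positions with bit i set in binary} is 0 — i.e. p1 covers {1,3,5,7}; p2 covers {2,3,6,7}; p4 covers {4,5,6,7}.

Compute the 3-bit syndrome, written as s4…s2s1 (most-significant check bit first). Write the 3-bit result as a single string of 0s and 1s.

s1 (pos 1,3,5,7): 1⊕1⊕1⊕0 = 1
s2 (pos 2,3,6,7): 1⊕1⊕1⊕0 = 1
s4 (pos 4,5,6,7): 0⊕1⊕1⊕0 = 0
Syndrome s4…s1 = 011 → error at position 3.

011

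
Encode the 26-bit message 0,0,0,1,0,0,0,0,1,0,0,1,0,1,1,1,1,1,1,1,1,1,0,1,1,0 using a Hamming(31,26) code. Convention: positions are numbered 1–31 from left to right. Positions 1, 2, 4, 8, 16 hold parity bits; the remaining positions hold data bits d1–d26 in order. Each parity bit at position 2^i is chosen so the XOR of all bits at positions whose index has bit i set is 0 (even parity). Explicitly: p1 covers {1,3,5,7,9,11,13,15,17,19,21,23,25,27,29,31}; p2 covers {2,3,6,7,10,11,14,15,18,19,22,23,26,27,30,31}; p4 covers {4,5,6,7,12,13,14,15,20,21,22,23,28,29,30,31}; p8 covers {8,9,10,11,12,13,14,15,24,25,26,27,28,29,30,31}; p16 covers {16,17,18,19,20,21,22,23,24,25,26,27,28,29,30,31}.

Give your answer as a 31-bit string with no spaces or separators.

1100001100001000101111111110110

Place data at non-parity positions: p1 p2 0 p4 0 0 1 p8 0 0 0 0 1 0 0 p16 1 0 1 1 1 1 1 1 1 1 1 0 1 1 0
p1 (pos 1,3,5,7,9,11,13,15,17,19,21,23,25,27,29,31): XOR of data positions = 0⊕0⊕1⊕0⊕0⊕1⊕0⊕1⊕1⊕1⊕1⊕1⊕1⊕1⊕0 = 1
p2 (pos 2,3,6,7,10,11,14,15,18,19,22,23,26,27,30,31): XOR of data positions = 0⊕0⊕1⊕0⊕0⊕0⊕0⊕0⊕1⊕1⊕1⊕1⊕1⊕1⊕0 = 1
p4 (pos 4,5,6,7,12,13,14,15,20,21,22,23,28,29,30,31): XOR of data positions = 0⊕0⊕1⊕0⊕1⊕0⊕0⊕1⊕1⊕1⊕1⊕0⊕1⊕1⊕0 = 0
p8 (pos 8,9,10,11,12,13,14,15,24,25,26,27,28,29,30,31): XOR of data positions = 0⊕0⊕0⊕0⊕1⊕0⊕0⊕1⊕1⊕1⊕1⊕0⊕1⊕1⊕0 = 1
p16 (pos 16,17,18,19,20,21,22,23,24,25,26,27,28,29,30,31): XOR of data positions = 1⊕0⊕1⊕1⊕1⊕1⊕1⊕1⊕1⊕1⊕1⊕0⊕1⊕1⊕0 = 0
Codeword: 1100001100001000101111111110110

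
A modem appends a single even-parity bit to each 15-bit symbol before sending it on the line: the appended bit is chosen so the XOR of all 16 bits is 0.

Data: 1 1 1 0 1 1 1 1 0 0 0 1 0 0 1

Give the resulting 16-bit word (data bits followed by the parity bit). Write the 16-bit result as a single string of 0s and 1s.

1110111100010011

XOR of the 15 data bits: 1⊕1⊕1⊕0⊕1⊕1⊕1⊕1⊕0⊕0⊕0⊕1⊕0⊕0⊕1 = 1
Parity bit = 1 (so all 16 bits XOR to 0).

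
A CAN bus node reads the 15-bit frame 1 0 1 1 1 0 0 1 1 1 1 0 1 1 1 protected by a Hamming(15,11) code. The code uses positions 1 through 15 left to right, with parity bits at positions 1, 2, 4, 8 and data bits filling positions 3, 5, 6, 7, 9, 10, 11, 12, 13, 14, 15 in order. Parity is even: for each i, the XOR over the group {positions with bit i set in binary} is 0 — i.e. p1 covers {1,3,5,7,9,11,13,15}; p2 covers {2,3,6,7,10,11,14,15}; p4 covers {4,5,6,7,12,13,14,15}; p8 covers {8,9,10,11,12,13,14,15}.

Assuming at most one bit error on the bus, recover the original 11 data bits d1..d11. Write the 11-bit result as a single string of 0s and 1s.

11001110110

s1 (pos 1,3,5,7,9,11,13,15): 1⊕1⊕1⊕0⊕1⊕1⊕1⊕1 = 1
s2 (pos 2,3,6,7,10,11,14,15): 0⊕1⊕0⊕0⊕1⊕1⊕1⊕1 = 1
s4 (pos 4,5,6,7,12,13,14,15): 1⊕1⊕0⊕0⊕0⊕1⊕1⊕1 = 1
s8 (pos 8,9,10,11,12,13,14,15): 1⊕1⊕1⊕1⊕0⊕1⊕1⊕1 = 1
Syndrome s8…s1 = 1111 → error at position 15.
Flip position 15: 101110011110111 → 101110011110110
Read data bits from positions 3,5,6,7,9,10,11,12,13,14,15: 11001110110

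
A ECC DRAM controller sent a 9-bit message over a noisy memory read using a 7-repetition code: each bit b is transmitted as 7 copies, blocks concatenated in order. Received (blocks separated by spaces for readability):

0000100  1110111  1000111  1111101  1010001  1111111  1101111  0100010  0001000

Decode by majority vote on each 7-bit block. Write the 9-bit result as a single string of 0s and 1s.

011101100

Block 1 (0000100): 1 one → 0
Block 2 (1110111): 6 ones → 1
Block 3 (1000111): 4 ones → 1
Block 4 (1111101): 6 ones → 1
Block 5 (1010001): 3 ones → 0
Block 6 (1111111): 7 ones → 1
Block 7 (1101111): 6 ones → 1
Block 8 (0100010): 2 ones → 0
Block 9 (0001000): 1 one → 0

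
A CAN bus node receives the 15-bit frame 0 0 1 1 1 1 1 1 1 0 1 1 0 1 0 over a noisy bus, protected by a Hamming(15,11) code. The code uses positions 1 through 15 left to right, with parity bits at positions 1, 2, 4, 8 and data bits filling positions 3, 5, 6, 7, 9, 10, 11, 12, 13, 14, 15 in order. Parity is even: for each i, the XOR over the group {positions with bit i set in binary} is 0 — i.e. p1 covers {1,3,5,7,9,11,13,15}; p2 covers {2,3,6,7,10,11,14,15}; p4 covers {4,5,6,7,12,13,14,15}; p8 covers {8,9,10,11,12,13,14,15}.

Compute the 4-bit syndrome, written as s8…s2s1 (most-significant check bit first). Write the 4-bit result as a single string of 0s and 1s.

1011

s1 (pos 1,3,5,7,9,11,13,15): 0⊕1⊕1⊕1⊕1⊕1⊕0⊕0 = 1
s2 (pos 2,3,6,7,10,11,14,15): 0⊕1⊕1⊕1⊕0⊕1⊕1⊕0 = 1
s4 (pos 4,5,6,7,12,13,14,15): 1⊕1⊕1⊕1⊕1⊕0⊕1⊕0 = 0
s8 (pos 8,9,10,11,12,13,14,15): 1⊕1⊕0⊕1⊕1⊕0⊕1⊕0 = 1
Syndrome s8…s1 = 1011 → error at position 11.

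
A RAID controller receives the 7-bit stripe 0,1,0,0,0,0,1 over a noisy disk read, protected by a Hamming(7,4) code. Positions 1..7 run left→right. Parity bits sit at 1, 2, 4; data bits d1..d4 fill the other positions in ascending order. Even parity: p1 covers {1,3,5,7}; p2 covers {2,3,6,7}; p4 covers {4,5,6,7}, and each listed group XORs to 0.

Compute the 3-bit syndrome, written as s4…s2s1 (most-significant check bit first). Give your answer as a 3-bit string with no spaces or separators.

101

s1 (pos 1,3,5,7): 0⊕0⊕0⊕1 = 1
s2 (pos 2,3,6,7): 1⊕0⊕0⊕1 = 0
s4 (pos 4,5,6,7): 0⊕0⊕0⊕1 = 1
Syndrome s4…s1 = 101 → error at position 5.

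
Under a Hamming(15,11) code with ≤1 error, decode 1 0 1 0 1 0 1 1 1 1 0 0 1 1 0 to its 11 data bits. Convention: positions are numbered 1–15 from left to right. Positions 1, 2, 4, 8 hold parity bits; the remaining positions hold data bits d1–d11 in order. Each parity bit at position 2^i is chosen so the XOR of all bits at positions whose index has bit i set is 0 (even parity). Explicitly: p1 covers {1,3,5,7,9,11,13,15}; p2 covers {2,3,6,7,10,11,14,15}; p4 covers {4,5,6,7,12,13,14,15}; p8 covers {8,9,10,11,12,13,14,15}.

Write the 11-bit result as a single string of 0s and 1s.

s1 (pos 1,3,5,7,9,11,13,15): 1⊕1⊕1⊕1⊕1⊕0⊕1⊕0 = 0
s2 (pos 2,3,6,7,10,11,14,15): 0⊕1⊕0⊕1⊕1⊕0⊕1⊕0 = 0
s4 (pos 4,5,6,7,12,13,14,15): 0⊕1⊕0⊕1⊕0⊕1⊕1⊕0 = 0
s8 (pos 8,9,10,11,12,13,14,15): 1⊕1⊕1⊕0⊕0⊕1⊕1⊕0 = 1
Syndrome s8…s1 = 1000 → error at position 8.
Flip position 8: 101010111100110 → 101010101100110
Read data bits from positions 3,5,6,7,9,10,11,12,13,14,15: 11011100110

11011100110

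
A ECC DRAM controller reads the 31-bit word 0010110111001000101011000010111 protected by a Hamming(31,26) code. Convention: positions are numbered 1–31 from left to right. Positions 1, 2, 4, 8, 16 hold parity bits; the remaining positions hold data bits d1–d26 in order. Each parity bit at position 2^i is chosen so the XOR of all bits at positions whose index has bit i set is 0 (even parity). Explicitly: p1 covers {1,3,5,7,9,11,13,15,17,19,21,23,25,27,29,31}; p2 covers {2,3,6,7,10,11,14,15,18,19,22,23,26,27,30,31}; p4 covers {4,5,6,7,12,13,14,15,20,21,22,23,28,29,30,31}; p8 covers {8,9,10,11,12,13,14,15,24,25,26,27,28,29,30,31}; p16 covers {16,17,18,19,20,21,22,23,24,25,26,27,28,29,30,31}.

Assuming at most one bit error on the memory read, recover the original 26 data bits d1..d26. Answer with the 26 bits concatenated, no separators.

s1 (pos 1,3,5,7,9,11,13,15,17,19,21,23,25,27,29,31): 0⊕1⊕1⊕0⊕1⊕0⊕1⊕0⊕1⊕1⊕1⊕0⊕0⊕1⊕1⊕1 = 0
s2 (pos 2,3,6,7,10,11,14,15,18,19,22,23,26,27,30,31): 0⊕1⊕1⊕0⊕1⊕0⊕0⊕0⊕0⊕1⊕1⊕0⊕0⊕1⊕1⊕1 = 0
s4 (pos 4,5,6,7,12,13,14,15,20,21,22,23,28,29,30,31): 0⊕1⊕1⊕0⊕0⊕1⊕0⊕0⊕0⊕1⊕1⊕0⊕0⊕1⊕1⊕1 = 0
s8 (pos 8,9,10,11,12,13,14,15,24,25,26,27,28,29,30,31): 1⊕1⊕1⊕0⊕0⊕1⊕0⊕0⊕0⊕0⊕0⊕1⊕0⊕1⊕1⊕1 = 0
s16 (pos 16,17,18,19,20,21,22,23,24,25,26,27,28,29,30,31): 0⊕1⊕0⊕1⊕0⊕1⊕1⊕0⊕0⊕0⊕0⊕1⊕0⊕1⊕1⊕1 = 0
Syndrome s16…s1 = 00000 → no error.
Read data bits from positions 3,5,6,7,9,10,11,12,13,14,15,17,18,19,20,21,22,23,24,25,26,27,28,29,30,31: 11101100100101011000010111

11101100100101011000010111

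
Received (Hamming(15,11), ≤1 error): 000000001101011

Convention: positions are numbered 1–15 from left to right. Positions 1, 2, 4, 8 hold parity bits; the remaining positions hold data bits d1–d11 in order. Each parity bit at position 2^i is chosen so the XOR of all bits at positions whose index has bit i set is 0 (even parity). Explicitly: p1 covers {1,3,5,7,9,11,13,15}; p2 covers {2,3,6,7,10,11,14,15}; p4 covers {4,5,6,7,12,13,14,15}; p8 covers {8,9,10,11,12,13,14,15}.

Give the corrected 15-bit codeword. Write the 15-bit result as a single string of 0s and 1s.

s1 (pos 1,3,5,7,9,11,13,15): 0⊕0⊕0⊕0⊕1⊕0⊕0⊕1 = 0
s2 (pos 2,3,6,7,10,11,14,15): 0⊕0⊕0⊕0⊕1⊕0⊕1⊕1 = 1
s4 (pos 4,5,6,7,12,13,14,15): 0⊕0⊕0⊕0⊕1⊕0⊕1⊕1 = 1
s8 (pos 8,9,10,11,12,13,14,15): 0⊕1⊕1⊕0⊕1⊕0⊕1⊕1 = 1
Syndrome s8…s1 = 1110 → error at position 14.
Flip position 14: 000000001101011 → 000000001101001

000000001101001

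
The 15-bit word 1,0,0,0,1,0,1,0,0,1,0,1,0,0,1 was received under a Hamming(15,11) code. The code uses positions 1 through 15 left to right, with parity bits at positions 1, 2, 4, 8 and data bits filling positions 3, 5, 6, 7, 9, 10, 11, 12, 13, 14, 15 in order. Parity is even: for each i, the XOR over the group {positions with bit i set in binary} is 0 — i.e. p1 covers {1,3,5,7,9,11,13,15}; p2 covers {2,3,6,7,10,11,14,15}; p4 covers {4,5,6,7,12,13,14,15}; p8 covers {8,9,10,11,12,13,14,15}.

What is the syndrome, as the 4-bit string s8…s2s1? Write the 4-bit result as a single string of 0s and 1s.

1010

s1 (pos 1,3,5,7,9,11,13,15): 1⊕0⊕1⊕1⊕0⊕0⊕0⊕1 = 0
s2 (pos 2,3,6,7,10,11,14,15): 0⊕0⊕0⊕1⊕1⊕0⊕0⊕1 = 1
s4 (pos 4,5,6,7,12,13,14,15): 0⊕1⊕0⊕1⊕1⊕0⊕0⊕1 = 0
s8 (pos 8,9,10,11,12,13,14,15): 0⊕0⊕1⊕0⊕1⊕0⊕0⊕1 = 1
Syndrome s8…s1 = 1010 → error at position 10.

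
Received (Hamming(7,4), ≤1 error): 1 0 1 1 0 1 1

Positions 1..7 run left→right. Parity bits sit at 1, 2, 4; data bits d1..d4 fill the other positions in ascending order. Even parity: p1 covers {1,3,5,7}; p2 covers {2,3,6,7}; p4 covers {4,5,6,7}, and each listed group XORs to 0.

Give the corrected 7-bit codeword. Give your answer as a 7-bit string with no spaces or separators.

s1 (pos 1,3,5,7): 1⊕1⊕0⊕1 = 1
s2 (pos 2,3,6,7): 0⊕1⊕1⊕1 = 1
s4 (pos 4,5,6,7): 1⊕0⊕1⊕1 = 1
Syndrome s4…s1 = 111 → error at position 7.
Flip position 7: 1011011 → 1011010

1011010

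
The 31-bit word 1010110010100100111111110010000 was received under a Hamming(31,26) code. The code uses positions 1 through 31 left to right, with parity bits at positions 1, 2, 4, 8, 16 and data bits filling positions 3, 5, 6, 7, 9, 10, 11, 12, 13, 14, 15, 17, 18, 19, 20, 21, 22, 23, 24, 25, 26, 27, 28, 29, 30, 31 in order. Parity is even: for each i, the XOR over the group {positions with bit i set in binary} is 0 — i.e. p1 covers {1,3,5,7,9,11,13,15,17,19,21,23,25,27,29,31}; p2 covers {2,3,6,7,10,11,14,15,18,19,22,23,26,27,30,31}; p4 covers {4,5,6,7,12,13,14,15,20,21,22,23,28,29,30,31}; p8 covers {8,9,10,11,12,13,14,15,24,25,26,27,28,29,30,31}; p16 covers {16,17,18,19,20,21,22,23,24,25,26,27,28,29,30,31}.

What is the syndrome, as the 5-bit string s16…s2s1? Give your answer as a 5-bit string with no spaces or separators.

s1 (pos 1,3,5,7,9,11,13,15,17,19,21,23,25,27,29,31): 1⊕1⊕1⊕0⊕1⊕1⊕0⊕0⊕1⊕1⊕1⊕1⊕0⊕1⊕0⊕0 = 0
s2 (pos 2,3,6,7,10,11,14,15,18,19,22,23,26,27,30,31): 0⊕1⊕1⊕0⊕0⊕1⊕1⊕0⊕1⊕1⊕1⊕1⊕0⊕1⊕0⊕0 = 1
s4 (pos 4,5,6,7,12,13,14,15,20,21,22,23,28,29,30,31): 0⊕1⊕1⊕0⊕0⊕0⊕1⊕0⊕1⊕1⊕1⊕1⊕0⊕0⊕0⊕0 = 1
s8 (pos 8,9,10,11,12,13,14,15,24,25,26,27,28,29,30,31): 0⊕1⊕0⊕1⊕0⊕0⊕1⊕0⊕1⊕0⊕0⊕1⊕0⊕0⊕0⊕0 = 1
s16 (pos 16,17,18,19,20,21,22,23,24,25,26,27,28,29,30,31): 0⊕1⊕1⊕1⊕1⊕1⊕1⊕1⊕1⊕0⊕0⊕1⊕0⊕0⊕0⊕0 = 1
Syndrome s16…s1 = 11110 → error at position 30.

11110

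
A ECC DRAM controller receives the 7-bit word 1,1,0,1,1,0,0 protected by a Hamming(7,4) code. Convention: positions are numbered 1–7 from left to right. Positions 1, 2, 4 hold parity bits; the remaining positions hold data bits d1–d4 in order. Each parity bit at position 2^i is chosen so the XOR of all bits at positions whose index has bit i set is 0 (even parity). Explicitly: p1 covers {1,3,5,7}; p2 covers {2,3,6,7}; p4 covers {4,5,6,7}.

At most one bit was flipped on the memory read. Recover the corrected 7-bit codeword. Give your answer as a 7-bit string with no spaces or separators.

s1 (pos 1,3,5,7): 1⊕0⊕1⊕0 = 0
s2 (pos 2,3,6,7): 1⊕0⊕0⊕0 = 1
s4 (pos 4,5,6,7): 1⊕1⊕0⊕0 = 0
Syndrome s4…s1 = 010 → error at position 2.
Flip position 2: 1101100 → 1001100

1001100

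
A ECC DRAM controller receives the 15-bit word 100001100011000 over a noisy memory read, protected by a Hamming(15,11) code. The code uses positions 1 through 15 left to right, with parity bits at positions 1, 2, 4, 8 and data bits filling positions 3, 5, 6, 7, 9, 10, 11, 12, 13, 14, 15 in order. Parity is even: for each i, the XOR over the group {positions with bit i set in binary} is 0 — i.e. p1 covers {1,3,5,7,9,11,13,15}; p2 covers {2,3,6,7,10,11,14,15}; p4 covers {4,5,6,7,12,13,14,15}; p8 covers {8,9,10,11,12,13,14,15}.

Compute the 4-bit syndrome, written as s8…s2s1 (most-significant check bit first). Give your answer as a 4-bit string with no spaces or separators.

0111

s1 (pos 1,3,5,7,9,11,13,15): 1⊕0⊕0⊕1⊕0⊕1⊕0⊕0 = 1
s2 (pos 2,3,6,7,10,11,14,15): 0⊕0⊕1⊕1⊕0⊕1⊕0⊕0 = 1
s4 (pos 4,5,6,7,12,13,14,15): 0⊕0⊕1⊕1⊕1⊕0⊕0⊕0 = 1
s8 (pos 8,9,10,11,12,13,14,15): 0⊕0⊕0⊕1⊕1⊕0⊕0⊕0 = 0
Syndrome s8…s1 = 0111 → error at position 7.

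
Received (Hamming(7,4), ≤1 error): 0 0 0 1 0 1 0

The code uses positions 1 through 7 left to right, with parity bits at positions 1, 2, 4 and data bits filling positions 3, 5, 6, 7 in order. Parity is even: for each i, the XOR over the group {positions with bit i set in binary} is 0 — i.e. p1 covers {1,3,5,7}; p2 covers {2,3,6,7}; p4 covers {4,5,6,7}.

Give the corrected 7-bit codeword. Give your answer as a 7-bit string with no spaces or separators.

s1 (pos 1,3,5,7): 0⊕0⊕0⊕0 = 0
s2 (pos 2,3,6,7): 0⊕0⊕1⊕0 = 1
s4 (pos 4,5,6,7): 1⊕0⊕1⊕0 = 0
Syndrome s4…s1 = 010 → error at position 2.
Flip position 2: 0001010 → 0101010

0101010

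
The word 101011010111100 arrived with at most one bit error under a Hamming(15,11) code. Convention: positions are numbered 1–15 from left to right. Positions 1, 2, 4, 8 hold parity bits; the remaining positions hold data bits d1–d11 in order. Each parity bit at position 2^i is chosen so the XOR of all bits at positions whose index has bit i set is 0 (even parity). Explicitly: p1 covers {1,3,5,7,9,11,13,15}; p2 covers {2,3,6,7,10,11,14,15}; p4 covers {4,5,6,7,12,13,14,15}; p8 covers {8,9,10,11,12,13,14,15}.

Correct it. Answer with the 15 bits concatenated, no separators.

s1 (pos 1,3,5,7,9,11,13,15): 1⊕1⊕1⊕0⊕0⊕1⊕1⊕0 = 1
s2 (pos 2,3,6,7,10,11,14,15): 0⊕1⊕1⊕0⊕1⊕1⊕0⊕0 = 0
s4 (pos 4,5,6,7,12,13,14,15): 0⊕1⊕1⊕0⊕1⊕1⊕0⊕0 = 0
s8 (pos 8,9,10,11,12,13,14,15): 1⊕0⊕1⊕1⊕1⊕1⊕0⊕0 = 1
Syndrome s8…s1 = 1001 → error at position 9.
Flip position 9: 101011010111100 → 101011011111100

101011011111100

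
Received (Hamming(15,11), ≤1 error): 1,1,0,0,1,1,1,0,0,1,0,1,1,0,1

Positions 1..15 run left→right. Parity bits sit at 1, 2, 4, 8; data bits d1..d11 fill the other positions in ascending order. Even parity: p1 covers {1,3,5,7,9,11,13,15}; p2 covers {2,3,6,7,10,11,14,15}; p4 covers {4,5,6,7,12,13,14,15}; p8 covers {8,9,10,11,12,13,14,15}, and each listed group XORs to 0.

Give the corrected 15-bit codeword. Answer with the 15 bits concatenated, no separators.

111011100101101

s1 (pos 1,3,5,7,9,11,13,15): 1⊕0⊕1⊕1⊕0⊕0⊕1⊕1 = 1
s2 (pos 2,3,6,7,10,11,14,15): 1⊕0⊕1⊕1⊕1⊕0⊕0⊕1 = 1
s4 (pos 4,5,6,7,12,13,14,15): 0⊕1⊕1⊕1⊕1⊕1⊕0⊕1 = 0
s8 (pos 8,9,10,11,12,13,14,15): 0⊕0⊕1⊕0⊕1⊕1⊕0⊕1 = 0
Syndrome s8…s1 = 0011 → error at position 3.
Flip position 3: 110011100101101 → 111011100101101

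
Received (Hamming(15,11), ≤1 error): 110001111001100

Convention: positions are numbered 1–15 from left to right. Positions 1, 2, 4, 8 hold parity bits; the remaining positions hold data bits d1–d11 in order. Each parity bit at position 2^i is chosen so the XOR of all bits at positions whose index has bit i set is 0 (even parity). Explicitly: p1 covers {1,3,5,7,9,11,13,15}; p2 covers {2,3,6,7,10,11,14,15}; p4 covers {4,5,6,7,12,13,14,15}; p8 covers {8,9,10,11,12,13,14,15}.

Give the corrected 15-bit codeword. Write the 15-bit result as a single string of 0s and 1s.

100001111001100

s1 (pos 1,3,5,7,9,11,13,15): 1⊕0⊕0⊕1⊕1⊕0⊕1⊕0 = 0
s2 (pos 2,3,6,7,10,11,14,15): 1⊕0⊕1⊕1⊕0⊕0⊕0⊕0 = 1
s4 (pos 4,5,6,7,12,13,14,15): 0⊕0⊕1⊕1⊕1⊕1⊕0⊕0 = 0
s8 (pos 8,9,10,11,12,13,14,15): 1⊕1⊕0⊕0⊕1⊕1⊕0⊕0 = 0
Syndrome s8…s1 = 0010 → error at position 2.
Flip position 2: 110001111001100 → 100001111001100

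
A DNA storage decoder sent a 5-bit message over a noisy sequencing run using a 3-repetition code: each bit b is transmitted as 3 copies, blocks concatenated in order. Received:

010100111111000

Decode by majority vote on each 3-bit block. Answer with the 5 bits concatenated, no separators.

00110

Block 1 (010): 1 one → 0
Block 2 (100): 1 one → 0
Block 3 (111): 3 ones → 1
Block 4 (111): 3 ones → 1
Block 5 (000): 0 ones → 0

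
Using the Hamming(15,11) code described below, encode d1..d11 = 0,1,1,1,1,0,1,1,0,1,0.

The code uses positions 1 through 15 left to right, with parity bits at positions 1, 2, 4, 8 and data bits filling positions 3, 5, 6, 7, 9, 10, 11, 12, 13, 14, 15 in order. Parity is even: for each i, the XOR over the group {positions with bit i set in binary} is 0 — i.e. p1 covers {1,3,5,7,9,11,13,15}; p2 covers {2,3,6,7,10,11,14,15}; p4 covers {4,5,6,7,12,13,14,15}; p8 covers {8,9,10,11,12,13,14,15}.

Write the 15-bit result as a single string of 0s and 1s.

000111101011010

Place data at non-parity positions: p1 p2 0 p4 1 1 1 p8 1 0 1 1 0 1 0
p1 (pos 1,3,5,7,9,11,13,15): XOR of data positions = 0⊕1⊕1⊕1⊕1⊕0⊕0 = 0
p2 (pos 2,3,6,7,10,11,14,15): XOR of data positions = 0⊕1⊕1⊕0⊕1⊕1⊕0 = 0
p4 (pos 4,5,6,7,12,13,14,15): XOR of data positions = 1⊕1⊕1⊕1⊕0⊕1⊕0 = 1
p8 (pos 8,9,10,11,12,13,14,15): XOR of data positions = 1⊕0⊕1⊕1⊕0⊕1⊕0 = 0
Codeword: 000111101011010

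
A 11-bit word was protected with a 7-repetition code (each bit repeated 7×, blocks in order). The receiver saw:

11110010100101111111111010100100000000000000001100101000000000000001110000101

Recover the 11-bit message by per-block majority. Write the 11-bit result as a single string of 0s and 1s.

10110000000

Block 1 (1111001): 5 ones → 1
Block 2 (0100101): 3 ones → 0
Block 3 (1111111): 7 ones → 1
Block 4 (1101010): 4 ones → 1
Block 5 (0100000): 1 one → 0
Block 6 (0000000): 0 ones → 0
Block 7 (0000110): 2 ones → 0
Block 8 (0101000): 2 ones → 0
Block 9 (0000000): 0 ones → 0
Block 10 (0000111): 3 ones → 0
Block 11 (0000101): 2 ones → 0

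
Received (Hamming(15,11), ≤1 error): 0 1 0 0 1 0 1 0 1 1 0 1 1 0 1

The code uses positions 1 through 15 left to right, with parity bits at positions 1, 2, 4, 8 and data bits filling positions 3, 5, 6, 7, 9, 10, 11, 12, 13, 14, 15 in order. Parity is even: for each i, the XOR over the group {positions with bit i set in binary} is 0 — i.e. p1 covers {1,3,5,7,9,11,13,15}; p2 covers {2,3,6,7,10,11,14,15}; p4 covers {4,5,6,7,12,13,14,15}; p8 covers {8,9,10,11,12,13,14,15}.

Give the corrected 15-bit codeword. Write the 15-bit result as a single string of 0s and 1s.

s1 (pos 1,3,5,7,9,11,13,15): 0⊕0⊕1⊕1⊕1⊕0⊕1⊕1 = 1
s2 (pos 2,3,6,7,10,11,14,15): 1⊕0⊕0⊕1⊕1⊕0⊕0⊕1 = 0
s4 (pos 4,5,6,7,12,13,14,15): 0⊕1⊕0⊕1⊕1⊕1⊕0⊕1 = 1
s8 (pos 8,9,10,11,12,13,14,15): 0⊕1⊕1⊕0⊕1⊕1⊕0⊕1 = 1
Syndrome s8…s1 = 1101 → error at position 13.
Flip position 13: 010010101101101 → 010010101101001

010010101101001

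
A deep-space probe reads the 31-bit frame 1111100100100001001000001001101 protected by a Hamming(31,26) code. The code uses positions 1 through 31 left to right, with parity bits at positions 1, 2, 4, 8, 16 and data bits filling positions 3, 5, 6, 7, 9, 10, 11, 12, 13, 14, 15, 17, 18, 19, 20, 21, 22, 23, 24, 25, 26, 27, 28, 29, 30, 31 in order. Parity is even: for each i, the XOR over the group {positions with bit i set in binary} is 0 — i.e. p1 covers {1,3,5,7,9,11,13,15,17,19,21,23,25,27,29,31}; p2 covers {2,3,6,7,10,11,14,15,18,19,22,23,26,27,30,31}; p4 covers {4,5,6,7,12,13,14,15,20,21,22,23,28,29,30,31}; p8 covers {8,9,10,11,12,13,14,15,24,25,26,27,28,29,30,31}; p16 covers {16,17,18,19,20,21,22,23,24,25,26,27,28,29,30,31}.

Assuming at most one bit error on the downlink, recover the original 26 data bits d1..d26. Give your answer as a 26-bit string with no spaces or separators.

11100010000001000001001101

s1 (pos 1,3,5,7,9,11,13,15,17,19,21,23,25,27,29,31): 1⊕1⊕1⊕0⊕0⊕1⊕0⊕0⊕0⊕1⊕0⊕0⊕1⊕0⊕1⊕1 = 0
s2 (pos 2,3,6,7,10,11,14,15,18,19,22,23,26,27,30,31): 1⊕1⊕0⊕0⊕0⊕1⊕0⊕0⊕0⊕1⊕0⊕0⊕0⊕0⊕0⊕1 = 1
s4 (pos 4,5,6,7,12,13,14,15,20,21,22,23,28,29,30,31): 1⊕1⊕0⊕0⊕0⊕0⊕0⊕0⊕0⊕0⊕0⊕0⊕1⊕1⊕0⊕1 = 1
s8 (pos 8,9,10,11,12,13,14,15,24,25,26,27,28,29,30,31): 1⊕0⊕0⊕1⊕0⊕0⊕0⊕0⊕0⊕1⊕0⊕0⊕1⊕1⊕0⊕1 = 0
s16 (pos 16,17,18,19,20,21,22,23,24,25,26,27,28,29,30,31): 1⊕0⊕0⊕1⊕0⊕0⊕0⊕0⊕0⊕1⊕0⊕0⊕1⊕1⊕0⊕1 = 0
Syndrome s16…s1 = 00110 → error at position 6.
Flip position 6: 1111100100100001001000001001101 → 1111110100100001001000001001101
Read data bits from positions 3,5,6,7,9,10,11,12,13,14,15,17,18,19,20,21,22,23,24,25,26,27,28,29,30,31: 11100010000001000001001101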